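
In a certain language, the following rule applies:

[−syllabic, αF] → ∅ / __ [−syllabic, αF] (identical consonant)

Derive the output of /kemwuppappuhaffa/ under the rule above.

kemwupapuhafa

/pp/ is a geminate; the first /p/ deletes.
/pp/ is a geminate; the first /p/ deletes.
/ff/ is a geminate; the first /f/ deletes.
The other instances of /k/, /m/, /w/, /p/, /h/, /f/ do not occur in the required environment and remain unchanged.
Surface form: [kemwupapuhafa].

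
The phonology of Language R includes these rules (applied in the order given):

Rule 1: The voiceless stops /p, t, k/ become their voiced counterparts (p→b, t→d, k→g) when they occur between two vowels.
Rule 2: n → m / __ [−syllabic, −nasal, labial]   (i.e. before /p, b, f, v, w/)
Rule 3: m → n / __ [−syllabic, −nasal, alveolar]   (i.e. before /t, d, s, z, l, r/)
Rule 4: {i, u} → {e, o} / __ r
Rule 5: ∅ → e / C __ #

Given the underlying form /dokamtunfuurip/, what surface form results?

Rule 1 (intervocalic voicing): /k/ is a voiceless stop between vowels /o/ and /a/, so it voices to [g]. /dokamtunfuurip/ → dogamtunfuurip.
Rule 2 (nasal place assimilation): /n/ precedes the labial consonant /f/, so it assimilates in place to [m]. /dogamtunfuurip/ → dogamtumfuurip.
Rule 3 (nasal place assimilation): /m/ precedes the alveolar consonant /t/, so it assimilates in place to [n]. /dogamtumfuurip/ → dogantumfuurip.
Rule 4 (pre-rhotic lowering): /u/ is a high vowel immediately before /r/, so it lowers to [o]. /dogantumfuurip/ → dogantumfuorip.
Rule 5 (final e-epenthesis): the form ends in the consonant /p/, so [e] is inserted word-finally. /dogantumfuorip/ → dogantumfuoripe.

dogantumfuoripe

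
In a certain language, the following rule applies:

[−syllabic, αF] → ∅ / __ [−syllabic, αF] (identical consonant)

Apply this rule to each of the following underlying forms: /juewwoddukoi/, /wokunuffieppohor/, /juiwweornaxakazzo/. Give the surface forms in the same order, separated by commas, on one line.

juewodukoi, wokunufiepohor, juiweornaxakazo

/juewwoddukoi/: /ww/ is a geminate; the first /w/ deletes. /dd/ is a geminate; the first /d/ deletes. → [juewodukoi].
/wokunuffieppohor/: /ff/ is a geminate; the first /f/ deletes. /pp/ is a geminate; the first /p/ deletes. → [wokunufiepohor].
/juiwweornaxakazzo/: /ww/ is a geminate; the first /w/ deletes. /zz/ is a geminate; the first /z/ deletes. → [juiweornaxakazo].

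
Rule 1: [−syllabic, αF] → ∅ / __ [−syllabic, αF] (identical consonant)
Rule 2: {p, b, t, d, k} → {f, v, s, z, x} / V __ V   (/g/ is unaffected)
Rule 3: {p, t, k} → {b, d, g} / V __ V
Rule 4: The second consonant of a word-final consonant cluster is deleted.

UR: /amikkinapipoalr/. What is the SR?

Rule 1 (degemination): /kk/ is a geminate; the first /k/ deletes. /amikkinapipoalr/ → amikinapipoalr.
Rule 2 (intervocalic spirantization): /k/ is a stop between vowels /i/ and /i/, so it spirantizes to the fricative [x]. /p/ is a stop between vowels /a/ and /i/, so it spirantizes to the fricative [f]. /p/ is a stop between vowels /i/ and /o/, so it spirantizes to the fricative [f]. /amikinapipoalr/ → amixinafifoalr.
Rule 3 (intervocalic voicing): no segment meets the environment; /amixinafifoalr/ is unchanged.
Rule 4 (final cluster simplification): /r/ is the second consonant of a word-final cluster /lr/, so it deletes. /amixinafifoalr/ → amixinafifoal.

amixinafifoal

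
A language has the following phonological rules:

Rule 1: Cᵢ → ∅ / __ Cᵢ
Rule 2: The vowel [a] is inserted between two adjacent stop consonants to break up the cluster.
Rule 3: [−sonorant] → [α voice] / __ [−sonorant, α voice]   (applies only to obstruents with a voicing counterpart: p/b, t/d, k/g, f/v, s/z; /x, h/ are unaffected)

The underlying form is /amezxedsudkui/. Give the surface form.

Rule 1 (degemination): no segment meets the environment; /amezxedsudkui/ is unchanged.
Rule 2 (stop-cluster a-epenthesis): /d/ and /k/ form a stop–stop cluster, so [a] is inserted between them. /amezxedsudkui/ → amezxedsudakui.
Rule 3 (regressive voicing assimilation): /z/ precedes the voiceless obstruent /x/, so it devoices to [s] by assimilation. /d/ precedes the voiceless obstruent /s/, so it devoices to [t] by assimilation. /amezxedsudakui/ → amesxetsudakui.

amesxetsudakui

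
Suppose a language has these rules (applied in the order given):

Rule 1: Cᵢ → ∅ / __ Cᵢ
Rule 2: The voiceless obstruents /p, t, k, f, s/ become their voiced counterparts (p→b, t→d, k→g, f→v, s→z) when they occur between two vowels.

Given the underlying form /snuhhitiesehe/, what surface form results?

snuhidiezehe

Rule 1 (degemination): /hh/ is a geminate; the first /h/ deletes. /snuhhitiesehe/ → snuhitiesehe.
Rule 2 (intervocalic voicing): /t/ is a voiceless obstruent between vowels /i/ and /i/, so it voices to [d]. /s/ is a voiceless obstruent between vowels /e/ and /e/, so it voices to [z]. /snuhitiesehe/ → snuhidiezehe.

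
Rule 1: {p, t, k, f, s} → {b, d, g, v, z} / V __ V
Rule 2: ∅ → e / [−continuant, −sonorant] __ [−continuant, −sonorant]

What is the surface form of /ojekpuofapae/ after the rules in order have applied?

Rule 1 (intervocalic voicing): /f/ is a voiceless obstruent between vowels /o/ and /a/, so it voices to [v]. /p/ is a voiceless obstruent between vowels /a/ and /a/, so it voices to [b]. /ojekpuofapae/ → ojekpuovabae.
Rule 2 (stop-cluster e-epenthesis): /k/ and /p/ form a stop–stop cluster, so [e] is inserted between them. /ojekpuovabae/ → ojekepuovabae.

ojekepuovabae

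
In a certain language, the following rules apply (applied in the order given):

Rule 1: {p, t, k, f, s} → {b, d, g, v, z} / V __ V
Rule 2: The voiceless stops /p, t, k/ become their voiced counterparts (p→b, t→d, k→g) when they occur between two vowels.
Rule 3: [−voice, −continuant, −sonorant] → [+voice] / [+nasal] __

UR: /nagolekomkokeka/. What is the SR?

nagolegomgogega

Rule 1 (intervocalic voicing): /k/ is a voiceless obstruent between vowels /e/ and /o/, so it voices to [g]. /k/ is a voiceless obstruent between vowels /o/ and /e/, so it voices to [g]. /k/ is a voiceless obstruent between vowels /e/ and /a/, so it voices to [g]. /nagolekomkokeka/ → nagolegomkogega.
Rule 2 (intervocalic voicing): no segment meets the environment; /nagolegomkogega/ is unchanged.
Rule 3 (post-nasal voicing): /k/ is a voiceless stop immediately after the nasal /m/, so it voices to [g]. /nagolegomkogega/ → nagolegomgogega.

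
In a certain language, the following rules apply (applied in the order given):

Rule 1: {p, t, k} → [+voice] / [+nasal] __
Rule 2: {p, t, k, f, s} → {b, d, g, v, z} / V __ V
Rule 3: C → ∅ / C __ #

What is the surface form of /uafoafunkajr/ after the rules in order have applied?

uavoavungaj

Rule 1 (post-nasal voicing): /k/ is a voiceless stop immediately after the nasal /n/, so it voices to [g]. /uafoafunkajr/ → uafoafungajr.
Rule 2 (intervocalic voicing): /f/ is a voiceless obstruent between vowels /a/ and /o/, so it voices to [v]. /f/ is a voiceless obstruent between vowels /a/ and /u/, so it voices to [v]. /uafoafungajr/ → uavoavungajr.
Rule 3 (final cluster simplification): /r/ is the second consonant of a word-final cluster /jr/, so it deletes. /uavoavungajr/ → uavoavungaj.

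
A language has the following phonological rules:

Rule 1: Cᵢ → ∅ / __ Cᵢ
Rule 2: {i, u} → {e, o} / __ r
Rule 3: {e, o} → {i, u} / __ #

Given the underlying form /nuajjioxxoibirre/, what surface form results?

nuajioxoiberi

Rule 1 (degemination): /jj/ is a geminate; the first /j/ deletes. /xx/ is a geminate; the first /x/ deletes. /rr/ is a geminate; the first /r/ deletes. /nuajjioxxoibirre/ → nuajioxoibire.
Rule 2 (pre-rhotic lowering): /i/ is a high vowel immediately before /r/, so it lowers to [e]. /nuajioxoibire/ → nuajioxoibere.
Rule 3 (final vowel raising): /e/ is a mid vowel in word-final position, so it raises to [i]. /nuajioxoibere/ → nuajioxoiberi.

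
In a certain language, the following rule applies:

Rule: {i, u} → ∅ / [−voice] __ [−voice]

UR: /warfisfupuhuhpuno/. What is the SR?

warfsfphhpuno

/i/ is a high vowel flanked by voiceless consonants /f/ and /s/, so it deletes.
/u/ is a high vowel flanked by voiceless consonants /f/ and /p/, so it deletes.
/u/ is a high vowel flanked by voiceless consonants /p/ and /h/, so it deletes.
/u/ is a high vowel flanked by voiceless consonants /h/ and /h/, so it deletes.
The other instance of /u/ does not occur in the required environment and remains unchanged.
Surface form: [warfsfphhpuno].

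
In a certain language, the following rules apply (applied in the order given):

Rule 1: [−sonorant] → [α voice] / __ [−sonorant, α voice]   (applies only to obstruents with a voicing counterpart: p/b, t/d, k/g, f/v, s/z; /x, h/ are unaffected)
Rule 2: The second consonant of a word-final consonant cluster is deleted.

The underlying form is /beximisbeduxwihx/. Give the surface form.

Rule 1 (regressive voicing assimilation): /s/ precedes the voiced obstruent /b/, so it voices to [z] by assimilation. /beximisbeduxwihx/ → beximizbeduxwihx.
Rule 2 (final cluster simplification): /x/ is the second consonant of a word-final cluster /hx/, so it deletes. /beximizbeduxwihx/ → beximizbeduxwih.

beximizbeduxwih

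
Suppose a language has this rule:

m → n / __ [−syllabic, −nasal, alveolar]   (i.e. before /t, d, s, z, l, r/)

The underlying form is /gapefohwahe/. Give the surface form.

gapefohwahe

No segment of /gapefohwahe/ meets the structural description of the rule, so the form surfaces unchanged.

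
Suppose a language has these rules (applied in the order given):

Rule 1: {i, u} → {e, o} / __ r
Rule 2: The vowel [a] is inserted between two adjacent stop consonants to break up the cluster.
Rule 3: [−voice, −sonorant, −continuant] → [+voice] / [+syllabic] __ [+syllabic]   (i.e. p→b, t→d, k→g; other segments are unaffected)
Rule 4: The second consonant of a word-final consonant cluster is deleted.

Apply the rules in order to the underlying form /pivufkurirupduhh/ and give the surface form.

Rule 1 (pre-rhotic lowering): /u/ is a high vowel immediately before /r/, so it lowers to [o]. /i/ is a high vowel immediately before /r/, so it lowers to [e]. /pivufkurirupduhh/ → pivufkorerupduhh.
Rule 2 (stop-cluster a-epenthesis): /p/ and /d/ form a stop–stop cluster, so [a] is inserted between them. /pivufkorerupduhh/ → pivufkorerupaduhh.
Rule 3 (intervocalic voicing): /p/ is a voiceless stop between vowels /u/ and /a/, so it voices to [b]. /pivufkorerupaduhh/ → pivufkorerubaduhh.
Rule 4 (final cluster simplification): /h/ is the second consonant of a word-final cluster /hh/, so it deletes. /pivufkorerubaduhh/ → pivufkorerubaduh.

pivufkorerubaduh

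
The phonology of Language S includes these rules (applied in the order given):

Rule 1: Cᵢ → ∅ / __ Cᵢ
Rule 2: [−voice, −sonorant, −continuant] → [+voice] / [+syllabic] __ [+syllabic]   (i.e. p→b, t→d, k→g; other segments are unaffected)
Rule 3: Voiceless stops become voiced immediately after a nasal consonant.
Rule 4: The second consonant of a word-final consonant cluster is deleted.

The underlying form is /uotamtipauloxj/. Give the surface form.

uodamdibaulox

Rule 1 (degemination): no segment meets the environment; /uotamtipauloxj/ is unchanged.
Rule 2 (intervocalic voicing): /t/ is a voiceless stop between vowels /o/ and /a/, so it voices to [d]. /p/ is a voiceless stop between vowels /i/ and /a/, so it voices to [b]. /uotamtipauloxj/ → uodamtibauloxj.
Rule 3 (post-nasal voicing): /t/ is a voiceless stop immediately after the nasal /m/, so it voices to [d]. /uodamtibauloxj/ → uodamdibauloxj.
Rule 4 (final cluster simplification): /j/ is the second consonant of a word-final cluster /xj/, so it deletes. /uodamdibauloxj/ → uodamdibaulox.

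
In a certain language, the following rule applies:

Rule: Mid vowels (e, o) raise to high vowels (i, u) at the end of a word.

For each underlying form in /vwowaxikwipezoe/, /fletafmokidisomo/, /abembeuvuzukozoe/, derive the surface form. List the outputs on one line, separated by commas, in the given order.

vwowaxikwipezoi, fletafmokidisomu, abembeuvuzukozoi

/vwowaxikwipezoe/: /e/ is a mid vowel in word-final position, so it raises to [i]. → [vwowaxikwipezoi].
/fletafmokidisomo/: /o/ is a mid vowel in word-final position, so it raises to [u]. → [fletafmokidisomu].
/abembeuvuzukozoe/: /e/ is a mid vowel in word-final position, so it raises to [i]. → [abembeuvuzukozoi].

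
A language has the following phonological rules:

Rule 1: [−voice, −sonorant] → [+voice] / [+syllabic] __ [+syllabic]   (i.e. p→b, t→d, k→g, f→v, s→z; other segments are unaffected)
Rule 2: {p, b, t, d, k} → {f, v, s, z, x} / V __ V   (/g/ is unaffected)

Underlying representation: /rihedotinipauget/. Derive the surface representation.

Rule 1 (intervocalic voicing): /t/ is a voiceless obstruent between vowels /o/ and /i/, so it voices to [d]. /p/ is a voiceless obstruent between vowels /i/ and /a/, so it voices to [b]. /rihedotinipauget/ → rihedodinibauget.
Rule 2 (intervocalic spirantization): /d/ is a stop between vowels /e/ and /o/, so it spirantizes to the fricative [z]. /d/ is a stop between vowels /o/ and /i/, so it spirantizes to the fricative [z]. /b/ is a stop between vowels /i/ and /a/, so it spirantizes to the fricative [v]. /rihedodinibauget/ → rihezozinivauget.

rihezozinivauget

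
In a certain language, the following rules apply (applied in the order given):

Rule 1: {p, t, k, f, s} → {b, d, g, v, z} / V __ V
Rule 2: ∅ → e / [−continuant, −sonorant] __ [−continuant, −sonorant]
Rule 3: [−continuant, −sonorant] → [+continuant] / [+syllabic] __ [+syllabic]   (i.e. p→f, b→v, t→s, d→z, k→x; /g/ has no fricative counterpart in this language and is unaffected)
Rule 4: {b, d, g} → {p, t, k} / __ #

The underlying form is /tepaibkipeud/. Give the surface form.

tevaivexiveut

Rule 1 (intervocalic voicing): /p/ is a voiceless obstruent between vowels /e/ and /a/, so it voices to [b]. /p/ is a voiceless obstruent between vowels /i/ and /e/, so it voices to [b]. /tepaibkipeud/ → tebaibkibeud.
Rule 2 (stop-cluster e-epenthesis): /b/ and /k/ form a stop–stop cluster, so [e] is inserted between them. /tebaibkibeud/ → tebaibekibeud.
Rule 3 (intervocalic spirantization): /b/ is a stop between vowels /e/ and /a/, so it spirantizes to the fricative [v]. /b/ is a stop between vowels /i/ and /e/, so it spirantizes to the fricative [v]. /k/ is a stop between vowels /e/ and /i/, so it spirantizes to the fricative [x]. /b/ is a stop between vowels /i/ and /e/, so it spirantizes to the fricative [v]. /tebaibekibeud/ → tevaivexiveud.
Rule 4 (final devoicing): /d/ is a voiced stop in word-final position, so it devoices to [t]. /tevaivexiveud/ → tevaivexiveut.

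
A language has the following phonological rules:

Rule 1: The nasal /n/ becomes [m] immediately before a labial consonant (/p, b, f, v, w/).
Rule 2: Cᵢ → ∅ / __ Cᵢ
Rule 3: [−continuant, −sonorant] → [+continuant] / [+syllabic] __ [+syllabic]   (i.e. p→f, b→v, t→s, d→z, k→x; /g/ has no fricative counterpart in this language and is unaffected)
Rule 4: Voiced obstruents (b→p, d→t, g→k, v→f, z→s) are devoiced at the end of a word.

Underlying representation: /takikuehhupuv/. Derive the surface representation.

Rule 1 (nasal place assimilation): no segment meets the environment; /takikuehhupuv/ is unchanged.
Rule 2 (degemination): /hh/ is a geminate; the first /h/ deletes. /takikuehhupuv/ → takikuehupuv.
Rule 3 (intervocalic spirantization): /k/ is a stop between vowels /a/ and /i/, so it spirantizes to the fricative [x]. /k/ is a stop between vowels /i/ and /u/, so it spirantizes to the fricative [x]. /p/ is a stop between vowels /u/ and /u/, so it spirantizes to the fricative [f]. /takikuehupuv/ → taxixuehufuv.
Rule 4 (final devoicing): /v/ is a voiced obstruent in word-final position, so it devoices to [f]. /taxixuehufuv/ → taxixuehufuf.

taxixuehufuf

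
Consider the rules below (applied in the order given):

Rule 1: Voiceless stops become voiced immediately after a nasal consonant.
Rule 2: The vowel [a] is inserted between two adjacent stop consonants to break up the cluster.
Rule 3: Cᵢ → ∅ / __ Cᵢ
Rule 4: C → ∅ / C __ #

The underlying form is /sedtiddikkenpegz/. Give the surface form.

sedatidadikakenbeg

Rule 1 (post-nasal voicing): /p/ is a voiceless stop immediately after the nasal /n/, so it voices to [b]. /sedtiddikkenpegz/ → sedtiddikkenbegz.
Rule 2 (stop-cluster a-epenthesis): /d/ and /t/ form a stop–stop cluster, so [a] is inserted between them. /d/ and /d/ form a stop–stop cluster, so [a] is inserted between them. /k/ and /k/ form a stop–stop cluster, so [a] is inserted between them. /sedtiddikkenbegz/ → sedatidadikakenbegz.
Rule 3 (degemination): no segment meets the environment; /sedatidadikakenbegz/ is unchanged.
Rule 4 (final cluster simplification): /z/ is the second consonant of a word-final cluster /gz/, so it deletes. /sedatidadikakenbegz/ → sedatidadikakenbeg.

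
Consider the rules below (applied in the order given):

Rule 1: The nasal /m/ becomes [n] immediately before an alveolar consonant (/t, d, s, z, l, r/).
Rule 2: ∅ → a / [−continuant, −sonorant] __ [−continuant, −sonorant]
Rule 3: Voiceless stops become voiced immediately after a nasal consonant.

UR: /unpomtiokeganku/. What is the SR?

Rule 1 (nasal place assimilation): /m/ precedes the alveolar consonant /t/, so it assimilates in place to [n]. /unpomtiokeganku/ → unpontiokeganku.
Rule 2 (stop-cluster a-epenthesis): no segment meets the environment; /unpontiokeganku/ is unchanged.
Rule 3 (post-nasal voicing): /p/ is a voiceless stop immediately after the nasal /n/, so it voices to [b]. /t/ is a voiceless stop immediately after the nasal /n/, so it voices to [d]. /k/ is a voiceless stop immediately after the nasal /n/, so it voices to [g]. /unpontiokeganku/ → unbondiokegangu.

unbondiokegangu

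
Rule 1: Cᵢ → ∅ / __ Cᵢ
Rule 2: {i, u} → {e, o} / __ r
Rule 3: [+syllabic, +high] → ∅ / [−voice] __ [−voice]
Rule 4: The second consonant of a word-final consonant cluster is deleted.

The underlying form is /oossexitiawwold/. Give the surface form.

Rule 1 (degemination): /ss/ is a geminate; the first /s/ deletes. /ww/ is a geminate; the first /w/ deletes. /oossexitiawwold/ → oosexitiawold.
Rule 2 (pre-rhotic lowering): no segment meets the environment; /oosexitiawold/ is unchanged.
Rule 3 (high vowel syncope): /i/ is a high vowel flanked by voiceless consonants /x/ and /t/, so it deletes. /oosexitiawold/ → oosextiawold.
Rule 4 (final cluster simplification): /d/ is the second consonant of a word-final cluster /ld/, so it deletes. /oosextiawold/ → oosextiawol.

oosextiawol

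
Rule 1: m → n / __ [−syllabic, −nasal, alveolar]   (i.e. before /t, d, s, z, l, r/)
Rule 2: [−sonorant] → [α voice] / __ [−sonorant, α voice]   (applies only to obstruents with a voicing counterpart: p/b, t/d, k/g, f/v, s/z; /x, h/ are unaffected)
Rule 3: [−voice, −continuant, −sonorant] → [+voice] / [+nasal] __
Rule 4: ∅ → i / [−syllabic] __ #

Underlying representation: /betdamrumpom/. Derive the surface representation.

beddanrumbomi

Rule 1 (nasal place assimilation): /m/ precedes the alveolar consonant /r/, so it assimilates in place to [n]. /betdamrumpom/ → betdanrumpom.
Rule 2 (regressive voicing assimilation): /t/ precedes the voiced obstruent /d/, so it voices to [d] by assimilation. /betdanrumpom/ → beddanrumpom.
Rule 3 (post-nasal voicing): /p/ is a voiceless stop immediately after the nasal /m/, so it voices to [b]. /beddanrumpom/ → beddanrumbom.
Rule 4 (final i-epenthesis): the form ends in the consonant /m/, so [i] is inserted word-finally. /beddanrumbom/ → beddanrumbomi.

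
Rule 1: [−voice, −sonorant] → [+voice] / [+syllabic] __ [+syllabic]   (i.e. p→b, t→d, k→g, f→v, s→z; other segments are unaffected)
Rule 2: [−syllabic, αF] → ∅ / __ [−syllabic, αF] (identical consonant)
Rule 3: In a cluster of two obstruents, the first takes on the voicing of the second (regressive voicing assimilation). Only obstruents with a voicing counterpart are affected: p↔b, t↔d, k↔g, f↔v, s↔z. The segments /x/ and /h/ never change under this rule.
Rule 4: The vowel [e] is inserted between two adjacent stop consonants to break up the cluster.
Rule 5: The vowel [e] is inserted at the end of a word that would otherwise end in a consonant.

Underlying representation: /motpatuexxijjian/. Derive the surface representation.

Rule 1 (intervocalic voicing): /t/ is a voiceless obstruent between vowels /a/ and /u/, so it voices to [d]. /motpatuexxijjian/ → motpaduexxijjian.
Rule 2 (degemination): /xx/ is a geminate; the first /x/ deletes. /jj/ is a geminate; the first /j/ deletes. /motpaduexxijjian/ → motpaduexijian.
Rule 3 (regressive voicing assimilation): no segment meets the environment; /motpaduexijian/ is unchanged.
Rule 4 (stop-cluster e-epenthesis): /t/ and /p/ form a stop–stop cluster, so [e] is inserted between them. /motpaduexijian/ → motepaduexijian.
Rule 5 (final e-epenthesis): the form ends in the consonant /n/, so [e] is inserted word-finally. /motepaduexijian/ → motepaduexijiane.

motepaduexijiane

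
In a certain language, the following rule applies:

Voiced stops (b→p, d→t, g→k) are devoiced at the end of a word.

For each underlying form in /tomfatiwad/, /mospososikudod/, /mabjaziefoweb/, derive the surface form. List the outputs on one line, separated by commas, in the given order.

tomfatiwat, mospososikudot, mabjaziefowep

/tomfatiwad/: /d/ is a voiced stop in word-final position, so it devoices to [t]. → [tomfatiwat].
/mospososikudod/: /d/ is a voiced stop in word-final position, so it devoices to [t]. → [mospososikudot].
/mabjaziefoweb/: /b/ is a voiced stop in word-final position, so it devoices to [p]. → [mabjaziefowep].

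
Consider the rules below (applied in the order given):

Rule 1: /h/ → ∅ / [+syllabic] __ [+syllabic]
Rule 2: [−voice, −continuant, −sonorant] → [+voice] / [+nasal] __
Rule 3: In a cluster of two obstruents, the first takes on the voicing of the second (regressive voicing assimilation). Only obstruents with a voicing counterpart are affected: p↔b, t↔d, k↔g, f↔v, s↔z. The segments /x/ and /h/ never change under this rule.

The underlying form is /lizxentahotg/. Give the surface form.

Rule 1 (intervocalic h-deletion): /h/ occurs between vowels /a/ and /o/, so it deletes. /lizxentahotg/ → lizxentaotg.
Rule 2 (post-nasal voicing): /t/ is a voiceless stop immediately after the nasal /n/, so it voices to [d]. /lizxentaotg/ → lizxendaotg.
Rule 3 (regressive voicing assimilation): /z/ precedes the voiceless obstruent /x/, so it devoices to [s] by assimilation. /t/ precedes the voiced obstruent /g/, so it voices to [d] by assimilation. /lizxendaotg/ → lisxendaodg.

lisxendaodg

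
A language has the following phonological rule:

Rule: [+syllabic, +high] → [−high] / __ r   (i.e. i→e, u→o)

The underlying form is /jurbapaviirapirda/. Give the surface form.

jorbapavieraperda

Scanning /jurbapaviirapirda/: /u/ is a high vowel immediately before /r/, so it lowers to [o]; /i/ at position 9 is not in the conditioning environment; /i/ is a high vowel immediately before /r/, so it lowers to [e]; /i/ is a high vowel immediately before /r/, so it lowers to [e].
Result: [jorbapavieraperda].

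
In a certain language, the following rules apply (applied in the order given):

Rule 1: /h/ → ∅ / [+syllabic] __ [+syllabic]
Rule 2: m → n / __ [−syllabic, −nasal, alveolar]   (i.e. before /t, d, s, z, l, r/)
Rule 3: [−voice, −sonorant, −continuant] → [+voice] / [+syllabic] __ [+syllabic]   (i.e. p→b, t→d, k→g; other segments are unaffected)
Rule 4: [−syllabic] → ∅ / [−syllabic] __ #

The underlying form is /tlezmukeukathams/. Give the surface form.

Rule 1 (intervocalic h-deletion): no segment meets the environment; /tlezmukeukathams/ is unchanged.
Rule 2 (nasal place assimilation): /m/ precedes the alveolar consonant /s/, so it assimilates in place to [n]. /tlezmukeukathams/ → tlezmukeukathans.
Rule 3 (intervocalic voicing): /k/ is a voiceless stop between vowels /u/ and /e/, so it voices to [g]. /k/ is a voiceless stop between vowels /u/ and /a/, so it voices to [g]. /tlezmukeukathans/ → tlezmugeugathans.
Rule 4 (final cluster simplification): /s/ is the second consonant of a word-final cluster /ns/, so it deletes. /tlezmugeugathans/ → tlezmugeugathan.

tlezmugeugathan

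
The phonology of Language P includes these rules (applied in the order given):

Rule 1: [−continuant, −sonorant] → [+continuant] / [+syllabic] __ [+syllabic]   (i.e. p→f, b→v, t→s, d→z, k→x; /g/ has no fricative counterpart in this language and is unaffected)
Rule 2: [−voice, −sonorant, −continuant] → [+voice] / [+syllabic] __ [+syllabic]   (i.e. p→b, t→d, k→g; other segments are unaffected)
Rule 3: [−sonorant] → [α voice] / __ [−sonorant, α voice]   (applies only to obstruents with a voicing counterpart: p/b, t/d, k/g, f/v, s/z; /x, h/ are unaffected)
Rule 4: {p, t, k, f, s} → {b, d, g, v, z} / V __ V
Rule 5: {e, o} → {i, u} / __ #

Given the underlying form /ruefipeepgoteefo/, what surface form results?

rueviveebgozeevu

Rule 1 (intervocalic spirantization): /p/ is a stop between vowels /i/ and /e/, so it spirantizes to the fricative [f]. /t/ is a stop between vowels /o/ and /e/, so it spirantizes to the fricative [s]. /ruefipeepgoteefo/ → ruefifeepgoseefo.
Rule 2 (intervocalic voicing): no segment meets the environment; /ruefifeepgoseefo/ is unchanged.
Rule 3 (regressive voicing assimilation): /p/ precedes the voiced obstruent /g/, so it voices to [b] by assimilation. /ruefifeepgoseefo/ → ruefifeebgoseefo.
Rule 4 (intervocalic voicing): /f/ is a voiceless obstruent between vowels /e/ and /i/, so it voices to [v]. /f/ is a voiceless obstruent between vowels /i/ and /e/, so it voices to [v]. /s/ is a voiceless obstruent between vowels /o/ and /e/, so it voices to [z]. /f/ is a voiceless obstruent between vowels /e/ and /o/, so it voices to [v]. /ruefifeebgoseefo/ → rueviveebgozeevo.
Rule 5 (final vowel raising): /o/ is a mid vowel in word-final position, so it raises to [u]. /rueviveebgozeevo/ → rueviveebgozeevu.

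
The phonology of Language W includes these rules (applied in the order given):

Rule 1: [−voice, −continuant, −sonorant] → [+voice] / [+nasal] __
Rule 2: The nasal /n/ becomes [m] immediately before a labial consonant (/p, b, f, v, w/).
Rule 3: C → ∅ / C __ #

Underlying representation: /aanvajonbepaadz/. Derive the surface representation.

Rule 1 (post-nasal voicing): no segment meets the environment; /aanvajonbepaadz/ is unchanged.
Rule 2 (nasal place assimilation): /n/ precedes the labial consonant /v/, so it assimilates in place to [m]. /n/ precedes the labial consonant /b/, so it assimilates in place to [m]. /aanvajonbepaadz/ → aamvajombepaadz.
Rule 3 (final cluster simplification): /z/ is the second consonant of a word-final cluster /dz/, so it deletes. /aamvajombepaadz/ → aamvajombepaad.

aamvajombepaad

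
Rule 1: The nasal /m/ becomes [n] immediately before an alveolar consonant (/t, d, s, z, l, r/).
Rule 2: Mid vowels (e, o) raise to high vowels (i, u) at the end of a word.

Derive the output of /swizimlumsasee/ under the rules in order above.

swizinlunsasei

Rule 1 (nasal place assimilation): /m/ precedes the alveolar consonant /l/, so it assimilates in place to [n]. /m/ precedes the alveolar consonant /s/, so it assimilates in place to [n]. /swizimlumsasee/ → swizinlunsasee.
Rule 2 (final vowel raising): /e/ is a mid vowel in word-final position, so it raises to [i]. /swizinlunsasee/ → swizinlunsasei.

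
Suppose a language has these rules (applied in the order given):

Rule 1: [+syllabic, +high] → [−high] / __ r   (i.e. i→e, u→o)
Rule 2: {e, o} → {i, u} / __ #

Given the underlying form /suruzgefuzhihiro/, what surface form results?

soruzgefuzhiheru

Rule 1 (pre-rhotic lowering): /u/ is a high vowel immediately before /r/, so it lowers to [o]. /i/ is a high vowel immediately before /r/, so it lowers to [e]. /suruzgefuzhihiro/ → soruzgefuzhihero.
Rule 2 (final vowel raising): /o/ is a mid vowel in word-final position, so it raises to [u]. /soruzgefuzhihero/ → soruzgefuzhiheru.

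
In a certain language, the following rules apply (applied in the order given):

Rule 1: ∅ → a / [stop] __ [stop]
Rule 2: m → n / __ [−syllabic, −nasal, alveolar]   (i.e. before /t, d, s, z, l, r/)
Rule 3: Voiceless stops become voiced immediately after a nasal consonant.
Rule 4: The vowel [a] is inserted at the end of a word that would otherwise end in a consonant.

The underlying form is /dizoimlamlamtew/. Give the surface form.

Rule 1 (stop-cluster a-epenthesis): no segment meets the environment; /dizoimlamlamtew/ is unchanged.
Rule 2 (nasal place assimilation): /m/ precedes the alveolar consonant /l/, so it assimilates in place to [n]. /m/ precedes the alveolar consonant /l/, so it assimilates in place to [n]. /m/ precedes the alveolar consonant /t/, so it assimilates in place to [n]. /dizoimlamlamtew/ → dizoinlanlantew.
Rule 3 (post-nasal voicing): /t/ is a voiceless stop immediately after the nasal /n/, so it voices to [d]. /dizoinlanlantew/ → dizoinlanlandew.
Rule 4 (final a-epenthesis): the form ends in the consonant /w/, so [a] is inserted word-finally. /dizoinlanlandew/ → dizoinlanlandewa.

dizoinlanlandewa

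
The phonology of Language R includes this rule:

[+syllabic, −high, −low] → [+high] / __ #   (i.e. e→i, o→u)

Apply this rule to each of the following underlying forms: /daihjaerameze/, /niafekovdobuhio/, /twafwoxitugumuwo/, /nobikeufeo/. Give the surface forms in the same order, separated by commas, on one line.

/daihjaerameze/: /e/ is a mid vowel in word-final position, so it raises to [i]. → [daihjaeramezi].
/niafekovdobuhio/: /o/ is a mid vowel in word-final position, so it raises to [u]. → [niafekovdobuhiu].
/twafwoxitugumuwo/: /o/ is a mid vowel in word-final position, so it raises to [u]. → [twafwoxitugumuwu].
/nobikeufeo/: /o/ is a mid vowel in word-final position, so it raises to [u]. → [nobikeufeu].

daihjaeramezi, niafekovdobuhiu, twafwoxitugumuwu, nobikeufeu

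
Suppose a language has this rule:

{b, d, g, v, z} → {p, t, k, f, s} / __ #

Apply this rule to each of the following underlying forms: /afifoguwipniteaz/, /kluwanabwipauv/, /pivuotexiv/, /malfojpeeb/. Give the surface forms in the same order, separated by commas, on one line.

afifoguwipniteas, kluwanabwipauf, pivuotexif, malfojpeep

/afifoguwipniteaz/: /z/ is a voiced obstruent in word-final position, so it devoices to [s]. → [afifoguwipniteas].
/kluwanabwipauv/: /v/ is a voiced obstruent in word-final position, so it devoices to [f]. → [kluwanabwipauf].
/pivuotexiv/: /v/ is a voiced obstruent in word-final position, so it devoices to [f]. → [pivuotexif].
/malfojpeeb/: /b/ is a voiced obstruent in word-final position, so it devoices to [p]. → [malfojpeep].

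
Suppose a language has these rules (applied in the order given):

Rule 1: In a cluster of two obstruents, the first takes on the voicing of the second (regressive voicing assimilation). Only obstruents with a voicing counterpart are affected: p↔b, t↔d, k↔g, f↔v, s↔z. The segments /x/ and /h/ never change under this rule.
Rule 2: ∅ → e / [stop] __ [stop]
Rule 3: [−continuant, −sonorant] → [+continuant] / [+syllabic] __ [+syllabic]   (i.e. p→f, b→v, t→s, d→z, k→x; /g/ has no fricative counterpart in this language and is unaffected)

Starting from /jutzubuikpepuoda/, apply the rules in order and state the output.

judzuvuixefefuoza

Rule 1 (regressive voicing assimilation): /t/ precedes the voiced obstruent /z/, so it voices to [d] by assimilation. /jutzubuikpepuoda/ → judzubuikpepuoda.
Rule 2 (stop-cluster e-epenthesis): /k/ and /p/ form a stop–stop cluster, so [e] is inserted between them. /judzubuikpepuoda/ → judzubuikepepuoda.
Rule 3 (intervocalic spirantization): /b/ is a stop between vowels /u/ and /u/, so it spirantizes to the fricative [v]. /k/ is a stop between vowels /i/ and /e/, so it spirantizes to the fricative [x]. /p/ is a stop between vowels /e/ and /e/, so it spirantizes to the fricative [f]. /p/ is a stop between vowels /e/ and /u/, so it spirantizes to the fricative [f]. /d/ is a stop between vowels /o/ and /a/, so it spirantizes to the fricative [z]. /judzubuikepepuoda/ → judzuvuixefefuoza.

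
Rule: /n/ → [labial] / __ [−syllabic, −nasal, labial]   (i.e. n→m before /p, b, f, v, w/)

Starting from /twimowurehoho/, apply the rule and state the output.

No segment of /twimowurehoho/ meets the structural description of the rule, so the form surfaces unchanged.

twimowurehoho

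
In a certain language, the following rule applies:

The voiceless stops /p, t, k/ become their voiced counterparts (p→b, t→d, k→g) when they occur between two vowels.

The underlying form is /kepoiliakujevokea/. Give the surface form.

/p/ is a voiceless stop between vowels /e/ and /o/, so it voices to [b].
/k/ is a voiceless stop between vowels /a/ and /u/, so it voices to [g].
/k/ is a voiceless stop between vowels /o/ and /e/, so it voices to [g].
Surface form: [keboiliagujevogea].

keboiliagujevogea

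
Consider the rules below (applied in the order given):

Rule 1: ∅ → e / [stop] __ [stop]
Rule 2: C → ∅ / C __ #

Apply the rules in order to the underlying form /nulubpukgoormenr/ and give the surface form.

Rule 1 (stop-cluster e-epenthesis): /b/ and /p/ form a stop–stop cluster, so [e] is inserted between them. /k/ and /g/ form a stop–stop cluster, so [e] is inserted between them. /nulubpukgoormenr/ → nulubepukegoormenr.
Rule 2 (final cluster simplification): /r/ is the second consonant of a word-final cluster /nr/, so it deletes. /nulubepukegoormenr/ → nulubepukegoormen.

nulubepukegoormen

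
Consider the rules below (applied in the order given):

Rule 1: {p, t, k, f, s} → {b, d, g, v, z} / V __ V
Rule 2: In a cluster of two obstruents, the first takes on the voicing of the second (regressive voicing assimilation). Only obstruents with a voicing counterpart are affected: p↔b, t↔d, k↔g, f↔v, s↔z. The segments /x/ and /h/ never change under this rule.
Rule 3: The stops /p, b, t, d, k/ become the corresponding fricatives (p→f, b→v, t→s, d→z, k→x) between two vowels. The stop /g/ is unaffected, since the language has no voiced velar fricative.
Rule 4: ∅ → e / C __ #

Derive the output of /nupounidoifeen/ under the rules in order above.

Rule 1 (intervocalic voicing): /p/ is a voiceless obstruent between vowels /u/ and /o/, so it voices to [b]. /f/ is a voiceless obstruent between vowels /i/ and /e/, so it voices to [v]. /nupounidoifeen/ → nubounidoiveen.
Rule 2 (regressive voicing assimilation): no segment meets the environment; /nubounidoiveen/ is unchanged.
Rule 3 (intervocalic spirantization): /b/ is a stop between vowels /u/ and /o/, so it spirantizes to the fricative [v]. /d/ is a stop between vowels /i/ and /o/, so it spirantizes to the fricative [z]. /nubounidoiveen/ → nuvounizoiveen.
Rule 4 (final e-epenthesis): the form ends in the consonant /n/, so [e] is inserted word-finally. /nuvounizoiveen/ → nuvounizoiveene.

nuvounizoiveene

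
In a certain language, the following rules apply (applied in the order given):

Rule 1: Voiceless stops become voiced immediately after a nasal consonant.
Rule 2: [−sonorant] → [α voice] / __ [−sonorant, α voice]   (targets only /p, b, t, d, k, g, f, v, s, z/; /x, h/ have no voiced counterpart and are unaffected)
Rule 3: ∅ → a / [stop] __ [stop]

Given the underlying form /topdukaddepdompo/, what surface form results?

tobadukadadebadombo

Rule 1 (post-nasal voicing): /p/ is a voiceless stop immediately after the nasal /m/, so it voices to [b]. /topdukaddepdompo/ → topdukaddepdombo.
Rule 2 (regressive voicing assimilation): /p/ precedes the voiced obstruent /d/, so it voices to [b] by assimilation. /p/ precedes the voiced obstruent /d/, so it voices to [b] by assimilation. /topdukaddepdombo/ → tobdukaddebdombo.
Rule 3 (stop-cluster a-epenthesis): /b/ and /d/ form a stop–stop cluster, so [a] is inserted between them. /d/ and /d/ form a stop–stop cluster, so [a] is inserted between them. /b/ and /d/ form a stop–stop cluster, so [a] is inserted between them. /tobdukaddebdombo/ → tobadukadadebadombo.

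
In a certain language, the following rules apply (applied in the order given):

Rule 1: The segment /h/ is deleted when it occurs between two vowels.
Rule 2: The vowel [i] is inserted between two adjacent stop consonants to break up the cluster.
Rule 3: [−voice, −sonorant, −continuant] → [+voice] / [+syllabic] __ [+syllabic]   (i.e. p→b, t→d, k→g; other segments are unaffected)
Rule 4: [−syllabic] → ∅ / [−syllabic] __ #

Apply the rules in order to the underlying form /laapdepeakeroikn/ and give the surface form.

laabidebeageroik

Rule 1 (intervocalic h-deletion): no segment meets the environment; /laapdepeakeroikn/ is unchanged.
Rule 2 (stop-cluster i-epenthesis): /p/ and /d/ form a stop–stop cluster, so [i] is inserted between them. /laapdepeakeroikn/ → laapidepeakeroikn.
Rule 3 (intervocalic voicing): /p/ is a voiceless stop between vowels /a/ and /i/, so it voices to [b]. /p/ is a voiceless stop between vowels /e/ and /e/, so it voices to [b]. /k/ is a voiceless stop between vowels /a/ and /e/, so it voices to [g]. /laapidepeakeroikn/ → laabidebeageroikn.
Rule 4 (final cluster simplification): /n/ is the second consonant of a word-final cluster /kn/, so it deletes. /laabidebeageroikn/ → laabidebeageroik.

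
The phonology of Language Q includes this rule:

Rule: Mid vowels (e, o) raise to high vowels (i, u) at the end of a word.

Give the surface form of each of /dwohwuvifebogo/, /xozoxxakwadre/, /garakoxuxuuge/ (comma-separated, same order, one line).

dwohwuvifebogu, xozoxxakwadri, garakoxuxuugi

/dwohwuvifebogo/: /o/ is a mid vowel in word-final position, so it raises to [u]. → [dwohwuvifebogu].
/xozoxxakwadre/: /e/ is a mid vowel in word-final position, so it raises to [i]. → [xozoxxakwadri].
/garakoxuxuuge/: /e/ is a mid vowel in word-final position, so it raises to [i]. → [garakoxuxuugi].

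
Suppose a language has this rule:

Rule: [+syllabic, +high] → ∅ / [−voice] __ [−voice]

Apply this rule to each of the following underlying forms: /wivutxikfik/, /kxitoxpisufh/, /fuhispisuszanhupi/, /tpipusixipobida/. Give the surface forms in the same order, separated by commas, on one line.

/wivutxikfik/: /i/ is a high vowel flanked by voiceless consonants /x/ and /k/, so it deletes. /i/ is a high vowel flanked by voiceless consonants /f/ and /k/, so it deletes. → [wivutxkfk].
/kxitoxpisufh/: /i/ is a high vowel flanked by voiceless consonants /x/ and /t/, so it deletes. /i/ is a high vowel flanked by voiceless consonants /p/ and /s/, so it deletes. /u/ is a high vowel flanked by voiceless consonants /s/ and /f/, so it deletes. → [kxtoxpsfh].
/fuhispisuszanhupi/: /u/ is a high vowel flanked by voiceless consonants /f/ and /h/, so it deletes. /i/ is a high vowel flanked by voiceless consonants /h/ and /s/, so it deletes. /i/ is a high vowel flanked by voiceless consonants /p/ and /s/, so it deletes. /u/ is a high vowel flanked by voiceless consonants /s/ and /s/, so it deletes. /u/ is a high vowel flanked by voiceless consonants /h/ and /p/, so it deletes. → [fhspsszanhpi].
/tpipusixipobida/: /i/ is a high vowel flanked by voiceless consonants /p/ and /p/, so it deletes. /u/ is a high vowel flanked by voiceless consonants /p/ and /s/, so it deletes. /i/ is a high vowel flanked by voiceless consonants /s/ and /x/, so it deletes. /i/ is a high vowel flanked by voiceless consonants /x/ and /p/, so it deletes. → [tppsxpobida].

wivutxkfk, kxtoxpsfh, fhspsszanhpi, tppsxpobida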